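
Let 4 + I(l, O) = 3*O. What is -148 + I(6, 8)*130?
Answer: 2452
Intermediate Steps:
I(l, O) = -4 + 3*O
-148 + I(6, 8)*130 = -148 + (-4 + 3*8)*130 = -148 + (-4 + 24)*130 = -148 + 20*130 = -148 + 2600 = 2452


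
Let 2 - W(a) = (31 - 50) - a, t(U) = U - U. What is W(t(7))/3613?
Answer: 21/3613 ≈ 0.0058123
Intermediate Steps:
t(U) = 0
W(a) = 21 + a (W(a) = 2 - ((31 - 50) - a) = 2 - (-19 - a) = 2 + (19 + a) = 21 + a)
W(t(7))/3613 = (21 + 0)/3613 = 21*(1/3613) = 21/3613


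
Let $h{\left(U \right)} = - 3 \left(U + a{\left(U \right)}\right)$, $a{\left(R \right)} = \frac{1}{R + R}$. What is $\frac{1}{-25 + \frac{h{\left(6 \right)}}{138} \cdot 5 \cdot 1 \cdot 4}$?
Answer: $- \frac{138}{3815} \approx -0.036173$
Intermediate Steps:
$a{\left(R \right)} = \frac{1}{2 R}$
$h{\left(U \right)} = - 3 U - \frac{3}{2 U}$ ($h{\left(U \right)} = - 3 \left(U + \frac{1}{2 U}\right) = - 3 U - \frac{3}{2 U}$)
$\frac{1}{-25 + \frac{h{\left(6 \right)}}{138} \cdot 5 \cdot 1 \cdot 4} = \frac{1}{-25 + \frac{\left(-3\right) 6 - \frac{3}{2 \cdot 6}}{138} \cdot 5 \cdot 1 \cdot 4} = \frac{1}{-25 + \left(-18 - \frac{1}{4}\right) \frac{1}{138} \cdot 5 \cdot 4} = \frac{1}{-25 + \left(-18 - \frac{1}{4}\right) \frac{1}{138} \cdot 20} = \frac{1}{-25 + \left(- \frac{73}{4}\right) \frac{1}{138} \cdot 20} = \frac{1}{-25 - \frac{365}{138}} = \frac{1}{- \frac{3815}{138}} = - \frac{138}{3815}$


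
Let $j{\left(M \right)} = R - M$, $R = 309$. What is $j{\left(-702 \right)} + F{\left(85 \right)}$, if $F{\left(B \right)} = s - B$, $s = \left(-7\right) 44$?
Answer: $618$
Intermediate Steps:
$j{\left(M \right)} = 309 - M$
$s = -308$
$F{\left(B \right)} = -308 - B$
$j{\left(-702 \right)} + F{\left(85 \right)} = \left(309 - -702\right) - 393 = \left(309 + 702\right) - 393 = 1011 - 393 = 618$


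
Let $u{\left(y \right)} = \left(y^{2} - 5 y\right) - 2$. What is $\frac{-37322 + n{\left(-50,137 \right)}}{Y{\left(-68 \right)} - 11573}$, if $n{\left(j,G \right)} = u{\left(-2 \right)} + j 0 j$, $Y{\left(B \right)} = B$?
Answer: $\frac{5330}{1663} \approx 3.2051$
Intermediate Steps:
$u{\left(y \right)} = -2 + y^{2} - 5 y$
$n{\left(j,G \right)} = 12$ ($n{\left(j,G \right)} = \left(-2 + \left(-2\right)^{2} - -10\right) + j 0 j = \left(-2 + 4 + 10\right) + 0 j = 12 + 0 = 12$)
$\frac{-37322 + n{\left(-50,137 \right)}}{Y{\left(-68 \right)} - 11573} = \frac{-37322 + 12}{-68 - 11573} = - \frac{37310}{-11641} = \left(-37310\right) \left(- \frac{1}{11641}\right) = \frac{5330}{1663}$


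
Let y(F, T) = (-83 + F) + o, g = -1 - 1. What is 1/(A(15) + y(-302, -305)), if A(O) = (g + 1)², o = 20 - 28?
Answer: -1/392 ≈ -0.0025510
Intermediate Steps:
o = -8
g = -2
y(F, T) = -91 + F (y(F, T) = (-83 + F) - 8 = -91 + F)
A(O) = 1 (A(O) = (-2 + 1)² = (-1)² = 1)
1/(A(15) + y(-302, -305)) = 1/(1 + (-91 - 302)) = 1/(1 - 393) = 1/(-392) = -1/392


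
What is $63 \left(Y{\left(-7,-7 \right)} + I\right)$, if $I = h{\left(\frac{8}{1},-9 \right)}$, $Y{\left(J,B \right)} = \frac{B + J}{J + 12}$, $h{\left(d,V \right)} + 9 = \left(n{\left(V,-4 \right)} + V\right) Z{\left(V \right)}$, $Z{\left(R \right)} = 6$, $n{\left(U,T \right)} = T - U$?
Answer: $- \frac{11277}{5} \approx -2255.4$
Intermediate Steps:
$h{\left(d,V \right)} = -33$ ($h{\left(d,V \right)} = -9 + \left(\left(-4 - V\right) + V\right) 6 = -9 - 24 = -33$)
$Y{\left(J,B \right)} = \frac{B + J}{12 + J}$
$I = -33$
$63 \left(Y{\left(-7,-7 \right)} + I\right) = 63 \left(\frac{-7 - 7}{12 - 7} - 33\right) = 63 \left(\frac{1}{5} \left(-14\right) - 33\right) = 63 \left(- \frac{14}{5} - 33\right) = 63 \left(- \frac{179}{5}\right) = - \frac{11277}{5}$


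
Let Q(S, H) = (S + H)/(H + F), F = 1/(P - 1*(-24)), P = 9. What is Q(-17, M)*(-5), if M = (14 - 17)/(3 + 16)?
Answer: -5379/8 ≈ -672.38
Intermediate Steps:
M = -3/19 ≈ -0.15789
F = 1/33 (F = 1/(9 - 1*(-24)) = 1/(9 + 24) = 1/33 ≈ 0.030303)
Q(S, H) = (H + S)/(1/33 + H) (Q(S, H) = (S + H)/(H + 1/33) = (H + S)/(1/33 + H))
Q(-17, M)*(-5) = (33*(-3/19 - 17)/(1 + 33*(-3/19)))*(-5) = (33*(-326/19)/(1 - 99/19))*(-5) = (33*(-326/19)/(-80/19))*(-5) = (33*(-19/80)*(-326/19))*(-5) = (5379/40)*(-5) = -5379/8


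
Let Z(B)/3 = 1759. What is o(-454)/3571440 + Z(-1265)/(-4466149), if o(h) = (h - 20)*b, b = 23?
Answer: -489394531/115583936120 ≈ -0.0042341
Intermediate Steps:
Z(B) = 5277 (Z(B) = 3*1759 = 5277)
o(h) = -460 + 23*h (o(h) = (h - 20)*23 = (-20 + h)*23 = -460 + 23*h)
o(-454)/3571440 + Z(-1265)/(-4466149) = (-460 + 23*(-454))/3571440 + 5277/(-4466149) = (-460 - 10442)*(1/3571440) + 5277*(-1/4466149) = -10902*1/3571440 - 5277/4466149 = -79/25880 - 5277/4466149 = -489394531/115583936120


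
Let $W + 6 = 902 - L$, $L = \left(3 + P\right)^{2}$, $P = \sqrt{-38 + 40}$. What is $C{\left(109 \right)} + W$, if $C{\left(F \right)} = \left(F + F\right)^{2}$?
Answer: $48409 - 6 \sqrt{2} \approx 48401.0$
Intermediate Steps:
$P = \sqrt{2} \approx 1.4142$
$C{\left(F \right)} = 4 F^{2}$ ($C{\left(F \right)} = \left(2 F\right)^{2} = 4 F^{2}$)
$L = \left(3 + \sqrt{2}\right)^{2} \approx 19.485$
$W = 896 - \left(3 + \sqrt{2}\right)^{2}$ ($W = -6 + \left(902 - \left(3 + \sqrt{2}\right)^{2}\right) = 896 - \left(3 + \sqrt{2}\right)^{2} \approx 876.51$)
$C{\left(109 \right)} + W = 4 \cdot 109^{2} + \left(885 - 6 \sqrt{2}\right) = 4 \cdot 11881 + \left(885 - 6 \sqrt{2}\right) = 47524 + \left(885 - 6 \sqrt{2}\right) = 48409 - 6 \sqrt{2}$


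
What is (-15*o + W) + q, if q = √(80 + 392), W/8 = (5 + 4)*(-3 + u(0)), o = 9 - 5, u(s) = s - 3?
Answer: -492 + 2*√118 ≈ -470.27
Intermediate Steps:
u(s) = -3 + s
o = 4
W = -432 (W = 8*((5 + 4)*(-3 + (-3 + 0))) = 8*(9*(-3 - 3)) = 8*(9*(-6)) = 8*(-54) = -432)
q = 2*√118 (q = √472 = 2*√118 ≈ 21.726)
(-15*o + W) + q = (-15*4 - 432) + 2*√118 = (-60 - 432) + 2*√118 = -492 + 2*√118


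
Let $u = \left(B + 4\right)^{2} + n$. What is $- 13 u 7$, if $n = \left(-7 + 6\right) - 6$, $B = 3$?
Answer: $-3822$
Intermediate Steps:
$n = -7$ ($n = -1 - 6 = -7$)
$u = 42$ ($u = \left(3 + 4\right)^{2} - 7 = 7^{2} - 7 = 49 - 7 = 42$)
$- 13 u 7 = \left(-13\right) 42 \cdot 7 = \left(-546\right) 7 = -3822$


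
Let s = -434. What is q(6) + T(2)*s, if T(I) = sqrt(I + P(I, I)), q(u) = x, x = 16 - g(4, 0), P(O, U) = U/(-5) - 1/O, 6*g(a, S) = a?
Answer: 46/3 - 217*sqrt(110)/5 ≈ -439.85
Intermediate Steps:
g(a, S) = a/6
P(O, U) = -1/O - U/5 (P(O, U) = U*(-1/5) - 1/O = -U/5 - 1/O = -1/O - U/5)
x = 46/3 (x = 16 - 4/6 = 16 - 1*2/3 = 16 - 2/3 = 46/3 ≈ 15.333)
q(u) = 46/3
T(I) = sqrt(-1/I + 4*I/5) (T(I) = sqrt(I + (-1/I - I/5)) = sqrt(-1/I + 4*I/5))
q(6) + T(2)*s = 46/3 + (sqrt(-25/2 + 20*2)/5)*(-434) = 46/3 + (sqrt(-25*1/2 + 40)/5)*(-434) = 46/3 + (sqrt(-25/2 + 40)/5)*(-434) = 46/3 + (sqrt(55/2)/5)*(-434) = 46/3 + ((sqrt(110)/2)/5)*(-434) = 46/3 + (sqrt(110)/10)*(-434) = 46/3 - 217*sqrt(110)/5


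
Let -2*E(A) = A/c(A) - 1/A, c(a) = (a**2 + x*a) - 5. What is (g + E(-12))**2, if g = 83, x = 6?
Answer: 17833198681/2585664 ≈ 6897.0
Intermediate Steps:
c(a) = -5 + a**2 + 6*a (c(a) = (a**2 + 6*a) - 5 = -5 + a**2 + 6*a)
E(A) = 1/(2*A) - A/(2*(-5 + A**2 + 6*A)) (E(A) = -(A/(-5 + A**2 + 6*A) - 1/A)/2 = -(-1/A + A/(-5 + A**2 + 6*A))/2 = 1/(2*A) - A/(2*(-5 + A**2 + 6*A)))
(g + E(-12))**2 = (83 + (1/2)*(-5 + 6*(-12))/(-12*(-5 + (-12)**2 + 6*(-12))))**2 = (83 + (1/2)*(-1/12)*(-5 - 72)/(-5 + 144 - 72))**2 = (83 + (1/2)*(-1/12)*(-77)/67)**2 = (83 + (1/2)*(-1/12)*(1/67)*(-77))**2 = (83 + 77/1608)**2 = (133541/1608)**2 = 17833198681/2585664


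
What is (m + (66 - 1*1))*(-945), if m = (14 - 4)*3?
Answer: -89775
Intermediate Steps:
m = 30 (m = 10*3 = 30)
(m + (66 - 1*1))*(-945) = (30 + (66 - 1*1))*(-945) = (30 + (66 - 1))*(-945) = (30 + 65)*(-945) = 95*(-945) = -89775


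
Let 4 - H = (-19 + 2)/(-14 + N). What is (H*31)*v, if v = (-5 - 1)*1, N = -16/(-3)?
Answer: -4929/13 ≈ -379.15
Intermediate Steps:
N = 16/3 (N = -16*(-1/3) = 16/3 ≈ 5.3333)
H = 53/26 (H = 4 - (-19 + 2)/(-14 + 16/3) = 4 - (-17)/(-26/3) = 4 - (-17)*(-3)/26 = 4 - 1*51/26 = 4 - 51/26 = 53/26 ≈ 2.0385)
v = -6 (v = -6*1 = -6)
(H*31)*v = ((53/26)*31)*(-6) = (1643/26)*(-6) = -4929/13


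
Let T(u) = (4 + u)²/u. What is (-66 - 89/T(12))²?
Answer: 20169081/4096 ≈ 4924.1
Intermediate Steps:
T(u) = (4 + u)²/u
(-66 - 89/T(12))² = (-66 - 89*12/(4 + 12)²)² = (-66 - 89/((1/12)*16²))² = (-66 - 89/((1/12)*256))² = (-66 - 89/64/3)² = (-66 - 89*3/64)² = (-66 - 267/64)² = (-4491/64)² = 20169081/4096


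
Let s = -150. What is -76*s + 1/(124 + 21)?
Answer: 1653001/145 ≈ 11400.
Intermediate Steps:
-76*s + 1/(124 + 21) = -76*(-150) + 1/(124 + 21) = 11400 + 1/145 = 1653001/145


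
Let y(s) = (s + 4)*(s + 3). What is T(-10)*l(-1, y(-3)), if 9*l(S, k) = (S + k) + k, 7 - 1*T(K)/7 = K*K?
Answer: 217/3 ≈ 72.333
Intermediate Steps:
T(K) = 49 - 7*K² (T(K) = 49 - 7*K*K = 49 - 7*K²)
y(s) = (3 + s)*(4 + s) (y(s) = (4 + s)*(3 + s) = (3 + s)*(4 + s))
l(S, k) = S/9 + 2*k/9 (l(S, k) = ((S + k) + k)/9 = (S + 2*k)/9 = S/9 + 2*k/9)
T(-10)*l(-1, y(-3)) = (49 - 7*(-10)²)*((⅑)*(-1) + 2*(12 + (-3)² + 7*(-3))/9) = (49 - 7*100)*(-⅑ + 2*(12 + 9 - 21)/9) = (49 - 700)*(-⅑ + (2/9)*0) = -651*(-⅑ + 0) = -651*(-⅑) = 217/3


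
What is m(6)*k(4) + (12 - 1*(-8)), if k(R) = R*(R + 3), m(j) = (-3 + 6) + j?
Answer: 272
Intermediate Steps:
m(j) = 3 + j
k(R) = R*(3 + R)
m(6)*k(4) + (12 - 1*(-8)) = (3 + 6)*(4*(3 + 4)) + (12 - 1*(-8)) = 9*(4*7) + (12 + 8) = 9*28 + 20 = 252 + 20 = 272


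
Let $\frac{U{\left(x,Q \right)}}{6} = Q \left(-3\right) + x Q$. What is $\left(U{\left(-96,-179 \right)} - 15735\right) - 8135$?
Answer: $82456$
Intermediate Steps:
$U{\left(x,Q \right)} = - 18 Q + 6 Q x$ ($U{\left(x,Q \right)} = 6 \left(Q \left(-3\right) + x Q\right) = 6 \left(- 3 Q + Q x\right) = - 18 Q + 6 Q x$)
$\left(U{\left(-96,-179 \right)} - 15735\right) - 8135 = \left(6 \left(-179\right) \left(-3 - 96\right) - 15735\right) - 8135 = \left(6 \left(-179\right) \left(-99\right) - 15735\right) - 8135 = \left(106326 - 15735\right) - 8135 = 90591 - 8135 = 82456$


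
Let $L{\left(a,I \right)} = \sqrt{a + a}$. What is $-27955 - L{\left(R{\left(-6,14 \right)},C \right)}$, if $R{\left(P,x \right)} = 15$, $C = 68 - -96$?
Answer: $-27955 - \sqrt{30} \approx -27960.0$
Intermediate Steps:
$C = 164$ ($C = 68 + 96 = 164$)
$L{\left(a,I \right)} = \sqrt{2} \sqrt{a}$ ($L{\left(a,I \right)} = \sqrt{2 a} = \sqrt{2} \sqrt{a}$)
$-27955 - L{\left(R{\left(-6,14 \right)},C \right)} = -27955 - \sqrt{2} \sqrt{15} = -27955 - \sqrt{30}$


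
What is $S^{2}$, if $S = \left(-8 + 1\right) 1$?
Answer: $49$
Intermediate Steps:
$S = -7$ ($S = \left(-7\right) 1 = -7$)
$S^{2} = \left(-7\right)^{2} = 49$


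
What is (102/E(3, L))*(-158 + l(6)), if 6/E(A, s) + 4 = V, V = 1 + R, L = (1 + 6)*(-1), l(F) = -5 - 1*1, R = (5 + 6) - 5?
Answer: -8364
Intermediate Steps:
R = 6 (R = 11 - 5 = 6)
l(F) = -6 (l(F) = -5 - 1 = -6)
L = -7 (L = 7*(-1) = -7)
V = 7 (V = 1 + 6 = 7)
E(A, s) = 2 (E(A, s) = 6/(-4 + 7) = 6/3 = 6*(⅓) = 2)
(102/E(3, L))*(-158 + l(6)) = (102/2)*(-158 - 6) = (102*(½))*(-164) = 51*(-164) = -8364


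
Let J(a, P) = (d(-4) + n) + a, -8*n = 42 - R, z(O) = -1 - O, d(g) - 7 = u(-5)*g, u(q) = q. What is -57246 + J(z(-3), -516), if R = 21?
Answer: -457757/8 ≈ -57220.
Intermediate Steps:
d(g) = 7 - 5*g
n = -21/8 (n = -(42 - 1*21)/8 = -(42 - 21)/8 = -⅛*21 = -21/8 ≈ -2.6250)
J(a, P) = 195/8 + a (J(a, P) = ((7 - 5*(-4)) - 21/8) + a = ((7 + 20) - 21/8) + a = (27 - 21/8) + a = 195/8 + a)
-57246 + J(z(-3), -516) = -57246 + (195/8 + (-1 - 1*(-3))) = -57246 + (195/8 + (-1 + 3)) = -57246 + (195/8 + 2) = -57246 + 211/8 = -457757/8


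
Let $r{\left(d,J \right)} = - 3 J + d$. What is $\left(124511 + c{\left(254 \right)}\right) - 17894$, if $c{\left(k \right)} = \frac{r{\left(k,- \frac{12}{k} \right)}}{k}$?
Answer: $\frac{1719641731}{16129} \approx 1.0662 \cdot 10^{5}$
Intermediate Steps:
$r{\left(d,J \right)} = d - 3 J$
$c{\left(k \right)} = \frac{k + \frac{36}{k}}{k}$ ($c{\left(k \right)} = \frac{k - 3 \left(- \frac{12}{k}\right)}{k} = \frac{k + \frac{36}{k}}{k}$)
$\left(124511 + c{\left(254 \right)}\right) - 17894 = \left(124511 + \left(1 + \frac{36}{64516}\right)\right) - 17894 = \left(124511 + \left(1 + 36 \cdot \frac{1}{64516}\right)\right) - 17894 = \left(124511 + \left(1 + \frac{9}{16129}\right)\right) - 17894 = \left(124511 + \frac{16138}{16129}\right) - 17894 = \frac{2008254057}{16129} - 17894 = \frac{1719641731}{16129}$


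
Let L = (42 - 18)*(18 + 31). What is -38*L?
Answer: -44688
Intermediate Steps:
L = 1176 (L = 24*49 = 1176)
-38*L = -38*1176 = -44688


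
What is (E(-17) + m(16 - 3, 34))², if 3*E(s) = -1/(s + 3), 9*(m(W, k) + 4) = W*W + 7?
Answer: 3853369/15876 ≈ 242.72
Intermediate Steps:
m(W, k) = -29/9 + W²/9 (m(W, k) = -4 + (W*W + 7)/9 = -4 + (W² + 7)/9 = -4 + (7 + W²)/9 = -4 + (7/9 + W²/9) = -29/9 + W²/9)
E(s) = -1/(3*(3 + s)) (E(s) = (-1/(s + 3))/3 = (-1/(3 + s))/3 = -1/(3*(3 + s)))
(E(-17) + m(16 - 3, 34))² = (-1/(9 + 3*(-17)) + (-29/9 + (16 - 3)²/9))² = (-1/(9 - 51) + (-29/9 + (⅑)*13²))² = (-1/(-42) + (-29/9 + (⅑)*169))² = (-1*(-1/42) + (-29/9 + 169/9))² = (1/42 + 140/9)² = (1963/126)² = 3853369/15876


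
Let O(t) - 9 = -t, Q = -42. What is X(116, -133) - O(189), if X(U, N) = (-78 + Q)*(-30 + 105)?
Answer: -8820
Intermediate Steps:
O(t) = 9 - t
X(U, N) = -9000 (X(U, N) = (-78 - 42)*(-30 + 105) = -120*75 = -9000)
X(116, -133) - O(189) = -9000 - (9 - 1*189) = -9000 - (9 - 189) = -9000 - 1*(-180) = -9000 + 180 = -8820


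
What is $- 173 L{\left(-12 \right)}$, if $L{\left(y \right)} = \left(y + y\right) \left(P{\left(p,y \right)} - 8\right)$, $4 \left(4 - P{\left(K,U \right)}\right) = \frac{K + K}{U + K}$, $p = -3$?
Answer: $- \frac{85116}{5} \approx -17023.0$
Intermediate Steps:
$P{\left(K,U \right)} = 4 - \frac{K}{2 \left(K + U\right)}$ ($P{\left(K,U \right)} = 4 - \frac{\left(K + K\right) \frac{1}{U + K}}{4} = 4 - \frac{2 K \frac{1}{K + U}}{4} = 4 - \frac{K}{2 \left(K + U\right)}$)
$L{\left(y \right)} = 2 y \left(-8 + \frac{- \frac{21}{2} + 4 y}{-3 + y}\right)$ ($L{\left(y \right)} = \left(y + y\right) \left(\frac{4 y + \frac{7}{2} \left(-3\right)}{-3 + y} - 8\right) = 2 y \left(\frac{4 y - \frac{21}{2}}{-3 + y} - 8\right) = 2 y \left(\frac{- \frac{21}{2} + 4 y}{-3 + y} - 8\right) = 2 y \left(-8 + \frac{- \frac{21}{2} + 4 y}{-3 + y}\right)$)
$- 173 L{\left(-12 \right)} = - 173 \left(- \frac{12 \left(27 - -96\right)}{-3 - 12}\right) = - 173 \left(- \frac{12 \left(27 + 96\right)}{-15}\right) = - 173 \left(\left(-12\right) \left(- \frac{1}{15}\right) 123\right) = \left(-173\right) \frac{492}{5} = - \frac{85116}{5}$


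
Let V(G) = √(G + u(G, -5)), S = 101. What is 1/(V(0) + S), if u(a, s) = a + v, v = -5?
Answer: 101/10206 - I*√5/10206 ≈ 0.0098961 - 0.00021909*I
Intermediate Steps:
u(a, s) = -5 + a (u(a, s) = a - 5 = -5 + a)
V(G) = √(-5 + 2*G) (V(G) = √(G + (-5 + G)) = √(-5 + 2*G))
1/(V(0) + S) = 1/(√(-5 + 2*0) + 101) = 1/(√(-5 + 0) + 101) = 1/(√(-5) + 101) = 1/(I*√5 + 101) = 1/(101 + I*√5)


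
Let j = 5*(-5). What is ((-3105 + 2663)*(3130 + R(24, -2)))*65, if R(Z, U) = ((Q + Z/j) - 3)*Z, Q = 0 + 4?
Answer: -449762404/5 ≈ -8.9953e+7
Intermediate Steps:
Q = 4
j = -25
R(Z, U) = Z*(1 - Z/25) (R(Z, U) = ((4 + Z/(-25)) - 3)*Z = ((4 - Z/25) - 3)*Z = (1 - Z/25)*Z = Z*(1 - Z/25))
((-3105 + 2663)*(3130 + R(24, -2)))*65 = ((-3105 + 2663)*(3130 + (1/25)*24*(25 - 1*24)))*65 = -442*(3130 + (1/25)*24*(25 - 24))*65 = -442*(3130 + (1/25)*24*1)*65 = -442*(3130 + 24/25)*65 = -442*78274/25*65 = -34597108/25*65 = -449762404/5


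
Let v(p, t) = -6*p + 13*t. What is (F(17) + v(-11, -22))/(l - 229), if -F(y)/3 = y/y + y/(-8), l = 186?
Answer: 1733/344 ≈ 5.0378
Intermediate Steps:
F(y) = -3 + 3*y/8 (F(y) = -3*(y/y + y/(-8)) = -3*(1 + y*(-⅛)) = -3*(1 - y/8) = -3 + 3*y/8)
(F(17) + v(-11, -22))/(l - 229) = ((-3 + (3/8)*17) + (-6*(-11) + 13*(-22)))/(186 - 229) = ((-3 + 51/8) + (66 - 286))/(-43) = (27/8 - 220)*(-1/43) = -1733/8*(-1/43) = 1733/344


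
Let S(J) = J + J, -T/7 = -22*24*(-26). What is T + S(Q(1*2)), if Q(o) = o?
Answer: -96092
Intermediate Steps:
T = -96096 (T = -7*(-22*24)*(-26) = -(-3696)*(-26) = -7*13728 = -96096)
S(J) = 2*J
T + S(Q(1*2)) = -96096 + 2*(1*2) = -96096 + 2*2 = -96096 + 4 = -96092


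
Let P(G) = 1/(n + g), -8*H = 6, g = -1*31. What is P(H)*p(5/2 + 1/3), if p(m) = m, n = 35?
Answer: 17/24 ≈ 0.70833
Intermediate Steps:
g = -31
H = -¾ (H = -⅛*6 = -¾ ≈ -0.75000)
P(G) = ¼ (P(G) = 1/(35 - 31) = 1/4 = ¼)
P(H)*p(5/2 + 1/3) = (5/2 + 1/3)/4 = (5*(½) + 1*(⅓))/4 = (5/2 + ⅓)/4 = (¼)*(17/6) = 17/24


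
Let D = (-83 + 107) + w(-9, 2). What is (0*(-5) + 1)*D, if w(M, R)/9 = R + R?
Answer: 60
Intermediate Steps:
w(M, R) = 18*R (w(M, R) = 9*(R + R) = 9*(2*R) = 18*R)
D = 60 (D = (-83 + 107) + 18*2 = 24 + 36 = 60)
(0*(-5) + 1)*D = (0*(-5) + 1)*60 = (0 + 1)*60 = 1*60 = 60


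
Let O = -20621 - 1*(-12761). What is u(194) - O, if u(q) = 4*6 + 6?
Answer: 7890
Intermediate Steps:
O = -7860 (O = -20621 + 12761 = -7860)
u(q) = 30 (u(q) = 24 + 6 = 30)
u(194) - O = 30 - 1*(-7860) = 30 + 7860 = 7890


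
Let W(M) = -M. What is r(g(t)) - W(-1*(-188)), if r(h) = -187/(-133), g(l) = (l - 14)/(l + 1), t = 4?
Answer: 25191/133 ≈ 189.41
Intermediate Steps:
g(l) = (-14 + l)/(1 + l)
r(h) = 187/133 (r(h) = -187*(-1/133) = 187/133)
r(g(t)) - W(-1*(-188)) = 187/133 - (-1)*(-1*(-188)) = 187/133 - (-1)*188 = 187/133 - 1*(-188) = 187/133 + 188 = 25191/133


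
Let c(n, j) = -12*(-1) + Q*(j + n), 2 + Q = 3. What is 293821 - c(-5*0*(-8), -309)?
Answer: 294118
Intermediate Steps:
Q = 1 (Q = -2 + 3 = 1)
c(n, j) = 12 + j + n (c(n, j) = -12*(-1) + 1*(j + n) = 12 + (j + n) = 12 + j + n)
293821 - c(-5*0*(-8), -309) = 293821 - (12 - 309 - 5*0*(-8)) = 293821 - (12 - 309 + 0*(-8)) = 293821 - (12 - 309 + 0) = 293821 - 1*(-297) = 293821 + 297 = 294118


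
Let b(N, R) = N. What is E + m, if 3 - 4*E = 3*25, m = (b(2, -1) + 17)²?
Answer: 343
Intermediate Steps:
m = 361 (m = (2 + 17)² = 19² = 361)
E = -18 (E = ¾ - 3*25/4 = ¾ - ¼*75 = ¾ - 75/4 = -18)
E + m = -18 + 361 = 343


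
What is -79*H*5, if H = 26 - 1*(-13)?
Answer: -15405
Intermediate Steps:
H = 39 (H = 26 + 13 = 39)
-79*H*5 = -79*39*5 = -3081*5 = -1*15405 = -15405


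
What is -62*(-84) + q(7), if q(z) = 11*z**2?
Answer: 5747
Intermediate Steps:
-62*(-84) + q(7) = -62*(-84) + 11*7**2 = 5208 + 11*49 = 5208 + 539 = 5747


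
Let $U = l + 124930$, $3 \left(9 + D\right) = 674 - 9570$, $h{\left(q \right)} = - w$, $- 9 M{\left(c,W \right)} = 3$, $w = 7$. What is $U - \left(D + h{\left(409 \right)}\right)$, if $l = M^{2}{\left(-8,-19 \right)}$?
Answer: $\frac{1151203}{9} \approx 1.2791 \cdot 10^{5}$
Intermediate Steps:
$M{\left(c,W \right)} = - \frac{1}{3}$ ($M{\left(c,W \right)} = \left(- \frac{1}{9}\right) 3 = - \frac{1}{3}$)
$h{\left(q \right)} = -7$ ($h{\left(q \right)} = \left(-1\right) 7 = -7$)
$D = - \frac{8923}{3}$ ($D = -9 + \frac{674 - 9570}{3} = -9 + \frac{1}{3} \left(-8896\right) = -9 - \frac{8896}{3} = - \frac{8923}{3} \approx -2974.3$)
$l = \frac{1}{9}$ ($l = \left(- \frac{1}{3}\right)^{2} = \frac{1}{9} \approx 0.11111$)
$U = \frac{1124371}{9}$ ($U = \frac{1}{9} + 124930 = \frac{1124371}{9} \approx 1.2493 \cdot 10^{5}$)
$U - \left(D + h{\left(409 \right)}\right) = \frac{1124371}{9} - \left(- \frac{8923}{3} - 7\right) = \frac{1124371}{9} - - \frac{8944}{3} = \frac{1124371}{9} + \frac{8944}{3} = \frac{1151203}{9}$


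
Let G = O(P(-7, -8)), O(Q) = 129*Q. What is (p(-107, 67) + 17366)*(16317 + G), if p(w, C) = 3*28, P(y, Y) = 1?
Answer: 286982700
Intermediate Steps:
p(w, C) = 84
G = 129 (G = 129*1 = 129)
(p(-107, 67) + 17366)*(16317 + G) = (84 + 17366)*(16317 + 129) = 17450*16446 = 286982700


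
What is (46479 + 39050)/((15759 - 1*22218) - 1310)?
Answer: -85529/7769 ≈ -11.009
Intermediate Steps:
(46479 + 39050)/((15759 - 1*22218) - 1310) = 85529/((15759 - 22218) - 1310) = 85529/(-6459 - 1310) = 85529/(-7769) = 85529*(-1/7769) = -85529/7769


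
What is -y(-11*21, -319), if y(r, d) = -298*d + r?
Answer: -94831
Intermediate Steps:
y(r, d) = r - 298*d
-y(-11*21, -319) = -(-11*21 - 298*(-319)) = -(-231 + 95062) = -1*94831 = -94831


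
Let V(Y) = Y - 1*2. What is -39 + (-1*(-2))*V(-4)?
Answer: -51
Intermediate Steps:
V(Y) = -2 + Y (V(Y) = Y - 2 = -2 + Y)
-39 + (-1*(-2))*V(-4) = -39 + (-1*(-2))*(-2 - 4) = -39 + 2*(-6) = -39 - 12 = -51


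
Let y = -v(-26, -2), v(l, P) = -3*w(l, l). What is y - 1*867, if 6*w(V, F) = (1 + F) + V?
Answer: -1785/2 ≈ -892.50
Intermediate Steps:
w(V, F) = ⅙ + F/6 + V/6 (w(V, F) = ((1 + F) + V)/6 = (1 + F + V)/6 = ⅙ + F/6 + V/6)
v(l, P) = -½ - l (v(l, P) = -3*(⅙ + l/6 + l/6) = -3*(⅙ + l/3) = -½ - l)
y = -51/2 (y = -(-½ - 1*(-26)) = -(-½ + 26) = -1*51/2 = -51/2 ≈ -25.500)
y - 1*867 = -51/2 - 1*867 = -51/2 - 867 = -1785/2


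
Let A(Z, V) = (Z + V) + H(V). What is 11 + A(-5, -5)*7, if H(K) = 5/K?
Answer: -66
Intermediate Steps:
A(Z, V) = V + Z + 5/V (A(Z, V) = (Z + V) + 5/V = (V + Z) + 5/V = V + Z + 5/V)
11 + A(-5, -5)*7 = 11 + (-5 - 5 + 5/(-5))*7 = 11 + (-5 - 5 + 5*(-1/5))*7 = 11 + (-5 - 5 - 1)*7 = 11 - 11*7 = 11 - 77 = -66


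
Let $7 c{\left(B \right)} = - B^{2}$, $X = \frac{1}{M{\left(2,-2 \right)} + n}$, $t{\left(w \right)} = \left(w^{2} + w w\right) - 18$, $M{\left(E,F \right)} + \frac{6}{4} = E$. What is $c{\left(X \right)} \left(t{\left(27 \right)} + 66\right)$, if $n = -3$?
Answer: $- \frac{6024}{175} \approx -34.423$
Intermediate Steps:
$M{\left(E,F \right)} = - \frac{3}{2} + E$
$t{\left(w \right)} = -18 + 2 w^{2}$ ($t{\left(w \right)} = \left(w^{2} + w^{2}\right) - 18 = 2 w^{2} - 18 = -18 + 2 w^{2}$)
$X = - \frac{2}{5}$ ($X = \frac{1}{\left(- \frac{3}{2} + 2\right) - 3} = \frac{1}{\frac{1}{2} - 3} = \frac{1}{- \frac{5}{2}} = - \frac{2}{5} \approx -0.4$)
$c{\left(B \right)} = - \frac{B^{2}}{7}$ ($c{\left(B \right)} = \frac{\left(-1\right) B^{2}}{7} = - \frac{B^{2}}{7}$)
$c{\left(X \right)} \left(t{\left(27 \right)} + 66\right) = - \frac{\left(- \frac{2}{5}\right)^{2}}{7} \left(\left(-18 + 2 \cdot 27^{2}\right) + 66\right) = \left(- \frac{1}{7}\right) \frac{4}{25} \left(\left(-18 + 2 \cdot 729\right) + 66\right) = - \frac{4 \left(\left(-18 + 1458\right) + 66\right)}{175} = - \frac{4 \left(1440 + 66\right)}{175} = \left(- \frac{4}{175}\right) 1506 = - \frac{6024}{175}$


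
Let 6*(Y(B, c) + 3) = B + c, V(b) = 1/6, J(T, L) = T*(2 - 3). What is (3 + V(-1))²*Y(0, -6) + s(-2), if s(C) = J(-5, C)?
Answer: -316/9 ≈ -35.111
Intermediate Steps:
J(T, L) = -T (J(T, L) = T*(-1) = -T)
V(b) = ⅙
Y(B, c) = -3 + B/6 + c/6 (Y(B, c) = -3 + (B + c)/6 = -3 + (B/6 + c/6) = -3 + B/6 + c/6)
s(C) = 5 (s(C) = -1*(-5) = 5)
(3 + V(-1))²*Y(0, -6) + s(-2) = (3 + ⅙)²*(-3 + (⅙)*0 + (⅙)*(-6)) + 5 = (19/6)²*(-3 + 0 - 1) + 5 = (361/36)*(-4) + 5 = -361/9 + 5 = -316/9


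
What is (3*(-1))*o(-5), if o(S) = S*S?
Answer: -75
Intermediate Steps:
o(S) = S**2
(3*(-1))*o(-5) = (3*(-1))*(-5)**2 = -3*25 = -75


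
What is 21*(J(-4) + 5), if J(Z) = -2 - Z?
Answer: 147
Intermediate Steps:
21*(J(-4) + 5) = 21*((-2 - 1*(-4)) + 5) = 21*((-2 + 4) + 5) = 21*(2 + 5) = 21*7 = 147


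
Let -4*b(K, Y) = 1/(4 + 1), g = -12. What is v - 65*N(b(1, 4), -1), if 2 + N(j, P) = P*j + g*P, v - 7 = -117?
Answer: -3053/4 ≈ -763.25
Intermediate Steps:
b(K, Y) = -1/20 (b(K, Y) = -1/(4*(4 + 1)) = -1/4/5 = -1/4*1/5 = -1/20)
v = -110 (v = 7 - 117 = -110)
N(j, P) = -2 - 12*P + P*j (N(j, P) = -2 + (P*j - 12*P) = -2 + (-12*P + P*j) = -2 - 12*P + P*j)
v - 65*N(b(1, 4), -1) = -110 - 65*(-2 - 12*(-1) - 1*(-1/20)) = -110 - 65*(-2 + 12 + 1/20) = -110 - 65*201/20 = -110 - 2613/4 = -3053/4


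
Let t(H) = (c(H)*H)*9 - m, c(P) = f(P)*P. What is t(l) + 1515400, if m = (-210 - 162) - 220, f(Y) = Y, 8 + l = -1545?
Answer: -33708338401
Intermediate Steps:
l = -1553 (l = -8 - 1545 = -1553)
c(P) = P² (c(P) = P*P = P²)
m = -592 (m = -372 - 220 = -592)
t(H) = 592 + 9*H³ (t(H) = (H²*H)*9 - 1*(-592) = H³*9 + 592 = 9*H³ + 592 = 592 + 9*H³)
t(l) + 1515400 = (592 + 9*(-1553)³) + 1515400 = (592 + 9*(-3745539377)) + 1515400 = (592 - 33709854393) + 1515400 = -33709853801 + 1515400 = -33708338401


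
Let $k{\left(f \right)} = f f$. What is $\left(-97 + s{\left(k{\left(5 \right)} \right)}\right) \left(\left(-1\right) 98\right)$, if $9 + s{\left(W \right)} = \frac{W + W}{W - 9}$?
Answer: $\frac{40327}{4} \approx 10082.0$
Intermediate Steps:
$k{\left(f \right)} = f^{2}$
$s{\left(W \right)} = -9 + \frac{2 W}{-9 + W}$ ($s{\left(W \right)} = -9 + \frac{W + W}{W - 9} = -9 + \frac{2 W}{-9 + W}$)
$\left(-97 + s{\left(k{\left(5 \right)} \right)}\right) \left(\left(-1\right) 98\right) = \left(-97 + \frac{81 - 7 \cdot 5^{2}}{-9 + 5^{2}}\right) \left(\left(-1\right) 98\right) = \left(-97 + \frac{81 - 175}{-9 + 25}\right) \left(-98\right) = \left(-97 + \frac{81 - 175}{16}\right) \left(-98\right) = \left(-97 + \frac{1}{16} \left(-94\right)\right) \left(-98\right) = \left(-97 - \frac{47}{8}\right) \left(-98\right) = \left(- \frac{823}{8}\right) \left(-98\right) = \frac{40327}{4}$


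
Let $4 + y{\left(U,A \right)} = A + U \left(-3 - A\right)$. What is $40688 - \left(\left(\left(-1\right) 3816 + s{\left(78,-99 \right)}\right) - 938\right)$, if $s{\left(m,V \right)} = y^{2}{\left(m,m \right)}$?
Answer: $-38942094$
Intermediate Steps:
$y{\left(U,A \right)} = -4 + A + U \left(-3 - A\right)$ ($y{\left(U,A \right)} = -4 + \left(A + U \left(-3 - A\right)\right) = -4 + A + U \left(-3 - A\right)$)
$s{\left(m,V \right)} = \left(-4 - m^{2} - 2 m\right)^{2}$ ($s{\left(m,V \right)} = \left(-4 + m - 3 m - m m\right)^{2} = \left(-4 + m - 3 m - m^{2}\right)^{2} = \left(-4 - m^{2} - 2 m\right)^{2}$)
$40688 - \left(\left(\left(-1\right) 3816 + s{\left(78,-99 \right)}\right) - 938\right) = 40688 - \left(\left(\left(-1\right) 3816 + \left(4 + 78^{2} + 2 \cdot 78\right)^{2}\right) - 938\right) = 40688 - \left(\left(-3816 + \left(4 + 6084 + 156\right)^{2}\right) - 938\right) = 40688 - \left(\left(-3816 + 6244^{2}\right) - 938\right) = 40688 - \left(\left(-3816 + 38987536\right) - 938\right) = 40688 - \left(38983720 - 938\right) = 40688 - 38982782 = -38942094$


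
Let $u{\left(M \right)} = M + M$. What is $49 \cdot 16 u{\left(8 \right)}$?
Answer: $12544$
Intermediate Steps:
$u{\left(M \right)} = 2 M$
$49 \cdot 16 u{\left(8 \right)} = 49 \cdot 16 \cdot 2 \cdot 8 = 784 \cdot 16 = 12544$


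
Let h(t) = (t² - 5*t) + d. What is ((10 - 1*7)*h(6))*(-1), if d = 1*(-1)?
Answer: -15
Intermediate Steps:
d = -1
h(t) = -1 + t² - 5*t (h(t) = (t² - 5*t) - 1 = -1 + t² - 5*t)
((10 - 1*7)*h(6))*(-1) = ((10 - 1*7)*(-1 + 6² - 5*6))*(-1) = ((10 - 7)*(-1 + 36 - 30))*(-1) = (3*5)*(-1) = 15*(-1) = -15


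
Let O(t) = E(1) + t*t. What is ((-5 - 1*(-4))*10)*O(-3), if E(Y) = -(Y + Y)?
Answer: -70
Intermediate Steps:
E(Y) = -2*Y
O(t) = -2 + t² (O(t) = -2*1 + t*t = -2 + t²)
((-5 - 1*(-4))*10)*O(-3) = ((-5 - 1*(-4))*10)*(-2 + (-3)²) = ((-5 + 4)*10)*(-2 + 9) = -1*10*7 = -10*7 = -70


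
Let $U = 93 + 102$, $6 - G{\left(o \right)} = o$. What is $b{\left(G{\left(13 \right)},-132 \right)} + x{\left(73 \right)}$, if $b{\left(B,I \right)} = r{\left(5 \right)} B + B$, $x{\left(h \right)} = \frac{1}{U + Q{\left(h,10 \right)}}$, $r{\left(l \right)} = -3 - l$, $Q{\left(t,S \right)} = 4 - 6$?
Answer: $\frac{9458}{193} \approx 49.005$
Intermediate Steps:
$G{\left(o \right)} = 6 - o$
$Q{\left(t,S \right)} = -2$ ($Q{\left(t,S \right)} = 4 - 6 = -2$)
$U = 195$
$x{\left(h \right)} = \frac{1}{193}$ ($x{\left(h \right)} = \frac{1}{195 - 2} = \frac{1}{193}$)
$b{\left(B,I \right)} = - 7 B$ ($b{\left(B,I \right)} = \left(-3 - 5\right) B + B = - 8 B + B = - 7 B$)
$b{\left(G{\left(13 \right)},-132 \right)} + x{\left(73 \right)} = - 7 \left(6 - 13\right) + \frac{1}{193} = \left(-7\right) \left(-7\right) + \frac{1}{193} = 49 + \frac{1}{193} = \frac{9458}{193}$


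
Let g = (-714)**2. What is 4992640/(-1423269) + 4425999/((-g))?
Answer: -982735008019/80619649236 ≈ -12.190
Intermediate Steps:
g = 509796
4992640/(-1423269) + 4425999/((-g)) = 4992640/(-1423269) + 4425999/((-1*509796)) = 4992640*(-1/1423269) + 4425999/(-509796) = -4992640/1423269 + 4425999*(-1/509796) = -4992640/1423269 - 1475333/169932 = -982735008019/80619649236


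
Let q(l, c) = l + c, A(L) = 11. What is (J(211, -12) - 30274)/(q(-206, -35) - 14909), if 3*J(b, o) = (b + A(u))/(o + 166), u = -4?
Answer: 2331061/1166550 ≈ 1.9983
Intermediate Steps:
q(l, c) = c + l
J(b, o) = (11 + b)/(3*(166 + o)) (J(b, o) = ((b + 11)/(o + 166))/3 = ((11 + b)/(166 + o))/3 = (11 + b)/(3*(166 + o)))
(J(211, -12) - 30274)/(q(-206, -35) - 14909) = ((11 + 211)/(3*(166 - 12)) - 30274)/((-35 - 206) - 14909) = ((⅓)*222/154 - 30274)/(-241 - 14909) = ((⅓)*(1/154)*222 - 30274)/(-15150) = (37/77 - 30274)*(-1/15150) = -2331061/77*(-1/15150) = 2331061/1166550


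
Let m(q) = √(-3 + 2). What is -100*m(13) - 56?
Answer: -56 - 100*I ≈ -56.0 - 100.0*I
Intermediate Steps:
m(q) = I (m(q) = √(-1) = I)
-100*m(13) - 56 = -100*I - 56 = -56 - 100*I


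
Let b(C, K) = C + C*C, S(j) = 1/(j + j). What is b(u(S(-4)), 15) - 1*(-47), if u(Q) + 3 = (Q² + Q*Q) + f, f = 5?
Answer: 54433/1024 ≈ 53.157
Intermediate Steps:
S(j) = 1/(2*j)
u(Q) = 2 + 2*Q² (u(Q) = -3 + ((Q² + Q*Q) + 5) = -3 + ((Q² + Q²) + 5) = -3 + (2*Q² + 5) = -3 + (5 + 2*Q²) = 2 + 2*Q²)
b(C, K) = C + C²
b(u(S(-4)), 15) - 1*(-47) = (2 + 2*((½)/(-4))²)*(1 + (2 + 2*((½)/(-4))²)) - 1*(-47) = (2 + 2*((½)*(-¼))²)*(1 + (2 + 2*((½)*(-¼))²)) + 47 = (2 + 2*(-⅛)²)*(1 + (2 + 2*(-⅛)²)) + 47 = (2 + 2*(1/64))*(1 + (2 + 2*(1/64))) + 47 = (2 + 1/32)*(1 + (2 + 1/32)) + 47 = 65*(1 + 65/32)/32 + 47 = (65/32)*(97/32) + 47 = 6305/1024 + 47 = 54433/1024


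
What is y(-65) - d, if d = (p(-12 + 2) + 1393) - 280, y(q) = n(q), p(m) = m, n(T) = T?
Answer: -1168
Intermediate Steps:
y(q) = q
d = 1103 (d = ((-12 + 2) + 1393) - 280 = (-10 + 1393) - 280 = 1383 - 280 = 1103)
y(-65) - d = -65 - 1*1103 = -65 - 1103 = -1168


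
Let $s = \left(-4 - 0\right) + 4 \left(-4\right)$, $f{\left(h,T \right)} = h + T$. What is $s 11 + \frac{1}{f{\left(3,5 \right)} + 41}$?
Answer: $- \frac{10779}{49} \approx -219.98$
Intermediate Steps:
$f{\left(h,T \right)} = T + h$
$s = -20$ ($s = \left(-4 + 0\right) - 16 = -4 - 16 = -20$)
$s 11 + \frac{1}{f{\left(3,5 \right)} + 41} = \left(-20\right) 11 + \frac{1}{\left(5 + 3\right) + 41} = -220 + \frac{1}{8 + 41} = -220 + \frac{1}{49} = - \frac{10779}{49}$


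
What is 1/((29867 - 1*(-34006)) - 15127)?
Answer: 1/48746 ≈ 2.0515e-5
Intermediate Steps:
1/((29867 - 1*(-34006)) - 15127) = 1/((29867 + 34006) - 15127) = 1/(63873 - 15127) = 1/48746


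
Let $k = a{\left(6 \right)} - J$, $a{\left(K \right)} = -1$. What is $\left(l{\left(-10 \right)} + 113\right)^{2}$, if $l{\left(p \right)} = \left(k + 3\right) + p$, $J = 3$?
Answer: $10404$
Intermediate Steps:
$k = -4$ ($k = -1 - 3 = -4$)
$l{\left(p \right)} = -1 + p$ ($l{\left(p \right)} = \left(-4 + 3\right) + p = -1 + p$)
$\left(l{\left(-10 \right)} + 113\right)^{2} = \left(\left(-1 - 10\right) + 113\right)^{2} = \left(-11 + 113\right)^{2} = 102^{2} = 10404$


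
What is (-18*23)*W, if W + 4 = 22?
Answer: -7452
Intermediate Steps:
W = 18 (W = -4 + 22 = 18)
(-18*23)*W = -18*23*18 = -414*18 = -7452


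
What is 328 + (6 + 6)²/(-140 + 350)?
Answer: 11504/35 ≈ 328.69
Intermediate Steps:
328 + (6 + 6)²/(-140 + 350) = 328 + 12²/210 = 328 + 144*(1/210) = 328 + 24/35 = 11504/35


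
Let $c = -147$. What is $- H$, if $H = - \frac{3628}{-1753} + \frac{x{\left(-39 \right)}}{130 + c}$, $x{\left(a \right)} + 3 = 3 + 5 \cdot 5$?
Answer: $- \frac{17851}{29801} \approx -0.59901$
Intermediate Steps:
$x{\left(a \right)} = 25$ ($x{\left(a \right)} = -3 + \left(3 + 5 \cdot 5\right) = -3 + \left(3 + 25\right) = -3 + 28 = 25$)
$H = \frac{17851}{29801}$ ($H = - \frac{3628}{-1753} + \frac{25}{130 - 147} = \left(-3628\right) \left(- \frac{1}{1753}\right) + \frac{25}{-17} = \frac{3628}{1753} + 25 \left(- \frac{1}{17}\right) = \frac{3628}{1753} - \frac{25}{17} = \frac{17851}{29801} \approx 0.59901$)
$- H = \left(-1\right) \frac{17851}{29801} = - \frac{17851}{29801}$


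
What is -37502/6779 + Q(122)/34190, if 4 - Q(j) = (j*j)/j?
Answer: -641496651/115887005 ≈ -5.5355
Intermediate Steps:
Q(j) = 4 - j (Q(j) = 4 - j*j/j = 4 - j**2/j = 4 - j)
-37502/6779 + Q(122)/34190 = -37502/6779 + (4 - 1*122)/34190 = -37502*1/6779 + (4 - 122)*(1/34190) = -37502/6779 - 118*1/34190 = -37502/6779 - 59/17095 = -641496651/115887005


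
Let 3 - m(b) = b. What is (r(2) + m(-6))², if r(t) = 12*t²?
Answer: 3249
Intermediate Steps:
m(b) = 3 - b
(r(2) + m(-6))² = (12*2² + (3 - 1*(-6)))² = (12*4 + (3 + 6))² = (48 + 9)² = 57² = 3249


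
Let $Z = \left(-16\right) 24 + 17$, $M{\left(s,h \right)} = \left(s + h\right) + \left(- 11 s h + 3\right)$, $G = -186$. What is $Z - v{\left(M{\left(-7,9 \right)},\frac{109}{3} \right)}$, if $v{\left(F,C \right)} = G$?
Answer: $-181$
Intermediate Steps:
$M{\left(s,h \right)} = 3 + h + s - 11 h s$ ($M{\left(s,h \right)} = \left(h + s\right) - \left(-3 + 11 h s\right) = 3 + h + s - 11 h s$)
$v{\left(F,C \right)} = -186$
$Z = -367$ ($Z = -384 + 17 = -367$)
$Z - v{\left(M{\left(-7,9 \right)},\frac{109}{3} \right)} = -367 - -186 = -367 + 186 = -181$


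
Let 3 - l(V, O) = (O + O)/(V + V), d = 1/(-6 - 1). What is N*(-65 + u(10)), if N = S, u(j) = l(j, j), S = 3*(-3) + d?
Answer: 576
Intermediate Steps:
d = -⅐ (d = 1/(-7) = -⅐ ≈ -0.14286)
l(V, O) = 3 - O/V (l(V, O) = 3 - (O + O)/(V + V) = 3 - 2*O/(2*V) = 3 - 2*O*1/(2*V) = 3 - O/V)
S = -64/7 (S = 3*(-3) - ⅐ = -9 - ⅐ = -64/7 ≈ -9.1429)
u(j) = 2 (u(j) = 3 - j/j = 3 - 1 = 2)
N = -64/7 ≈ -9.1429
N*(-65 + u(10)) = -64*(-65 + 2)/7 = -64/7*(-63) = 576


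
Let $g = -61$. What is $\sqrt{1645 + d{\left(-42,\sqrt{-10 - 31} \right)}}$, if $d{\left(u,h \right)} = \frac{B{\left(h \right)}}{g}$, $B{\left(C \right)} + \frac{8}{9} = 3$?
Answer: $\frac{\sqrt{55088246}}{183} \approx 40.558$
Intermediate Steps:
$B{\left(C \right)} = \frac{19}{9}$ ($B{\left(C \right)} = - \frac{8}{9} + 3 = \frac{19}{9}$)
$d{\left(u,h \right)} = - \frac{19}{549}$ ($d{\left(u,h \right)} = \frac{19}{9 \left(-61\right)} = \frac{19}{9} \left(- \frac{1}{61}\right) = - \frac{19}{549}$)
$\sqrt{1645 + d{\left(-42,\sqrt{-10 - 31} \right)}} = \sqrt{1645 - \frac{19}{549}} = \sqrt{\frac{903086}{549}} = \frac{\sqrt{55088246}}{183}$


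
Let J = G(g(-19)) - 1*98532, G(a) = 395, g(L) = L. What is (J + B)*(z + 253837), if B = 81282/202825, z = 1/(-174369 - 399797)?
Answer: -21811887339496055911/875603150 ≈ -2.4911e+10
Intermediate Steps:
z = -1/574166 (z = 1/(-574166) = -1/574166 ≈ -1.7417e-6)
J = -98137 (J = 395 - 1*98532 = 395 - 98532 = -98137)
B = 4278/10675 (B = 81282*(1/202825) = 4278/10675 ≈ 0.40075)
(J + B)*(z + 253837) = (-98137 + 4278/10675)*(-1/574166 + 253837) = -1047608197/10675*145744574941/574166 = -21811887339496055911/875603150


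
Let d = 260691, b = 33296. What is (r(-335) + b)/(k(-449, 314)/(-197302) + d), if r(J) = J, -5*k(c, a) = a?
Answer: 16258178055/128587139362 ≈ 0.12644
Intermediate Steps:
k(c, a) = -a/5
(r(-335) + b)/(k(-449, 314)/(-197302) + d) = (-335 + 33296)/(-1/5*314/(-197302) + 260691) = 32961/(-314/5*(-1/197302) + 260691) = 32961/(157/493255 + 260691) = 32961/(128587139362/493255) = 32961*(493255/128587139362) = 16258178055/128587139362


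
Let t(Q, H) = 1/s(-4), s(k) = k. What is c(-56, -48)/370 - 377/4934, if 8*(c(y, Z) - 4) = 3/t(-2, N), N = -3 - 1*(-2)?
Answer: -25431/365116 ≈ -0.069652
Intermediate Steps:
N = -1 (N = -3 + 2 = -1)
t(Q, H) = -¼ (t(Q, H) = 1/(-4) = -¼)
c(y, Z) = 5/2 (c(y, Z) = 4 + (3/(-¼))/8 = 4 + (3*(-4))/8 = 4 + (⅛)*(-12) = 4 - 3/2 = 5/2)
c(-56, -48)/370 - 377/4934 = (5/2)/370 - 377/4934 = (5/2)*(1/370) - 377*1/4934 = 1/148 - 377/4934 = -25431/365116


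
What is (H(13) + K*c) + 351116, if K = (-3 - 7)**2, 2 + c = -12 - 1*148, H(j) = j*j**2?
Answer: 337113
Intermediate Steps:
H(j) = j**3
c = -162 (c = -2 + (-12 - 1*148) = -2 + (-12 - 148) = -2 - 160 = -162)
K = 100 (K = (-10)**2 = 100)
(H(13) + K*c) + 351116 = (13**3 + 100*(-162)) + 351116 = (2197 - 16200) + 351116 = -14003 + 351116 = 337113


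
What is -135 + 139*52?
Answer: 7093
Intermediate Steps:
-135 + 139*52 = -135 + 7228 = 7093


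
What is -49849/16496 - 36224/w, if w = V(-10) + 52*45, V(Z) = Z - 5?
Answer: -713450029/38353200 ≈ -18.602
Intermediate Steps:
V(Z) = -5 + Z
w = 2325 (w = (-5 - 10) + 52*45 = -15 + 2340 = 2325)
-49849/16496 - 36224/w = -49849/16496 - 36224/2325 = -713450029/38353200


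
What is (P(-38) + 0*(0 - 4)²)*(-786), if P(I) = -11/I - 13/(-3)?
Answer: -69037/19 ≈ -3633.5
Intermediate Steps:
P(I) = 13/3 - 11/I (P(I) = -11/I - 13*(-⅓) = -11/I + 13/3 = 13/3 - 11/I)
(P(-38) + 0*(0 - 4)²)*(-786) = ((13/3 - 11/(-38)) + 0*(0 - 4)²)*(-786) = ((13/3 - 11*(-1/38)) + 0*(-4)²)*(-786) = ((13/3 + 11/38) + 0*16)*(-786) = (527/114 + 0)*(-786) = (527/114)*(-786) = -69037/19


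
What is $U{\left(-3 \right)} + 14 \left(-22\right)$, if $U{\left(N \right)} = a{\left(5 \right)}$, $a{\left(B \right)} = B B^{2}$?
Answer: $-183$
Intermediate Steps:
$a{\left(B \right)} = B^{3}$
$U{\left(N \right)} = 125$ ($U{\left(N \right)} = 5^{3} = 125$)
$U{\left(-3 \right)} + 14 \left(-22\right) = 125 + 14 \left(-22\right) = 125 - 308 = -183$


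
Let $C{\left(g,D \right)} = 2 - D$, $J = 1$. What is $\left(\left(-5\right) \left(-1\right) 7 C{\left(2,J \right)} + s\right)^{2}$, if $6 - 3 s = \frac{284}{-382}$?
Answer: $\frac{455523649}{328329} \approx 1387.4$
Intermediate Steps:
$s = \frac{1288}{573}$ ($s = 2 - \frac{284 \frac{1}{-382}}{3} = 2 - \frac{284 \left(- \frac{1}{382}\right)}{3} = 2 - - \frac{142}{573} = 2 + \frac{142}{573} = \frac{1288}{573} \approx 2.2478$)
$\left(\left(-5\right) \left(-1\right) 7 C{\left(2,J \right)} + s\right)^{2} = \left(\left(-5\right) \left(-1\right) 7 \left(2 - 1\right) + \frac{1288}{573}\right)^{2} = \left(5 \cdot 7 \left(2 - 1\right) + \frac{1288}{573}\right)^{2} = \left(35 \cdot 1 + \frac{1288}{573}\right)^{2} = \left(35 + \frac{1288}{573}\right)^{2} = \left(\frac{21343}{573}\right)^{2} = \frac{455523649}{328329}$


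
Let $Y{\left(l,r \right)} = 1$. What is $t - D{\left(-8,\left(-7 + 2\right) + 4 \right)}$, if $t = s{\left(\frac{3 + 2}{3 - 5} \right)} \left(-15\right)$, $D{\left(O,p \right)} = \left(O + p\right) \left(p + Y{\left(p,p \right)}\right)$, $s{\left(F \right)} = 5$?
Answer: $-75$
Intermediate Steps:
$D{\left(O,p \right)} = \left(1 + p\right) \left(O + p\right)$ ($D{\left(O,p \right)} = \left(O + p\right) \left(p + 1\right) = \left(O + p\right) \left(1 + p\right) = \left(1 + p\right) \left(O + p\right)$)
$t = -75$ ($t = 5 \left(-15\right) = -75$)
$t - D{\left(-8,\left(-7 + 2\right) + 4 \right)} = -75 - \left(-8 + \left(\left(-7 + 2\right) + 4\right) + \left(\left(-7 + 2\right) + 4\right)^{2} - 8 \left(\left(-7 + 2\right) + 4\right)\right) = -75 - \left(-8 + \left(-5 + 4\right) + \left(-5 + 4\right)^{2} - 8 \left(-5 + 4\right)\right) = -75 - \left(-8 - 1 + \left(-1\right)^{2} - -8\right) = -75 - \left(-8 - 1 + 1 + 8\right) = -75 - 0 = -75 + 0 = -75$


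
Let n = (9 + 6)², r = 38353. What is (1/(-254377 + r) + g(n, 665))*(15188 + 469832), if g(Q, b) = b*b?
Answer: 11583637280695745/54006 ≈ 2.1449e+11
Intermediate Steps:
n = 225 (n = 15² = 225)
g(Q, b) = b²
(1/(-254377 + r) + g(n, 665))*(15188 + 469832) = (1/(-254377 + 38353) + 665²)*(15188 + 469832) = (1/(-216024) + 442225)*485020 = (-1/216024 + 442225)*485020 = (95531213399/216024)*485020 = 11583637280695745/54006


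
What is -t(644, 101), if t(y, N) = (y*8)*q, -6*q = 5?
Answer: 12880/3 ≈ 4293.3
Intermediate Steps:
q = -⅚ (q = -⅙*5 = -⅚ ≈ -0.83333)
t(y, N) = -20*y/3 (t(y, N) = (y*8)*(-⅚) = (8*y)*(-⅚) = -20*y/3)
-t(644, 101) = -(-20)*644/3 = -1*(-12880/3) = 12880/3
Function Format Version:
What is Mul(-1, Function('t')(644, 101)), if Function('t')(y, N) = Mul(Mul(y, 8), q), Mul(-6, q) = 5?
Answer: Rational(12880, 3) ≈ 4293.3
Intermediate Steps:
q = Rational(-5, 6) (q = Mul(Rational(-1, 6), 5) = Rational(-5, 6) ≈ -0.83333)
Function('t')(y, N) = Mul(Rational(-20, 3), y) (Function('t')(y, N) = Mul(Mul(y, 8), Rational(-5, 6)) = Mul(Mul(8, y), Rational(-5, 6)) = Mul(Rational(-20, 3), y))
Mul(-1, Function('t')(644, 101)) = Mul(-1, Mul(Rational(-20, 3), 644)) = Mul(-1, Rational(-12880, 3)) = Rational(12880, 3)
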